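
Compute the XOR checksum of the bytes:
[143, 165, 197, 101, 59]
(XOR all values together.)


XOR chain: 143 ^ 165 ^ 197 ^ 101 ^ 59 = 177

177


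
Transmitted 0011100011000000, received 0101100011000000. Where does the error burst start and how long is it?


XOR: 0110000000000000

Burst at position 1, length 2


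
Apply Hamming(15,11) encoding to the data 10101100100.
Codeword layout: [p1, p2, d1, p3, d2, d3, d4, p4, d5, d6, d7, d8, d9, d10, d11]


Parity bits: p1=1, p2=1, p3=0, p4=1

111001011100100


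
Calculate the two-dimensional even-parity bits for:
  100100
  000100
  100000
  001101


Row parities: 0111
Column parities: 001101

Row P: 0111, Col P: 001101, Corner: 1


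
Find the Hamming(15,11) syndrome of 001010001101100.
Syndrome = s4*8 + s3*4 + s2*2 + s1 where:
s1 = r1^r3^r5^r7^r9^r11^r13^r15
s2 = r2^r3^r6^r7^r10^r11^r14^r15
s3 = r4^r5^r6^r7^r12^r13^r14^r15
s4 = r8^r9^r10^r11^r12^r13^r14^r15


s1=0, s2=0, s3=1, s4=0

Syndrome = 4 (error at position 4)


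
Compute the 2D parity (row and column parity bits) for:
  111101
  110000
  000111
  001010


Row parities: 1010
Column parities: 000000

Row P: 1010, Col P: 000000, Corner: 0


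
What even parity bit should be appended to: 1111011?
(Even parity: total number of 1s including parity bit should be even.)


Number of 1s in data: 6
Parity bit: 0

0


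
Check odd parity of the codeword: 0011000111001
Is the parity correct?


Number of 1s: 6

No, parity error (6 ones)


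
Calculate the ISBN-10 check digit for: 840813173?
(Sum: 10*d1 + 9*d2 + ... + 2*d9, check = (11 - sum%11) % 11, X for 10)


Weighted sum: 224
224 mod 11 = 4

Check digit: 7


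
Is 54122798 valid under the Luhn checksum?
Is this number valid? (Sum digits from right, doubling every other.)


Luhn sum = 37
37 mod 10 = 7

Invalid (Luhn sum mod 10 = 7)


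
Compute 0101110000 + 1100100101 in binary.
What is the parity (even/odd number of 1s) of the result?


0101110000 = 368
1100100101 = 805
Sum = 1173 = 10010010101
1s count = 5

odd parity (5 ones in 10010010101)


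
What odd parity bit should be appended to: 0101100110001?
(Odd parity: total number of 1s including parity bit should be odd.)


Number of 1s in data: 6
Parity bit: 1

1


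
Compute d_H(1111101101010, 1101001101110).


XOR: 0010100000100
Count of 1s: 3

3


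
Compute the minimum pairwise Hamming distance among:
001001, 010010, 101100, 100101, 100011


Comparing all pairs, minimum distance: 2
Can detect 1 errors, correct 0 errors

2


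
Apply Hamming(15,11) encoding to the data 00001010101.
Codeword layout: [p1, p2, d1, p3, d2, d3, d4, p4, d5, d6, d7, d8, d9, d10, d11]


Parity bits: p1=0, p2=0, p3=0, p4=0

000000001010101


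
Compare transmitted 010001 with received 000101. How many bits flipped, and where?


XOR: 010100

2 error(s) at position(s): 1, 3


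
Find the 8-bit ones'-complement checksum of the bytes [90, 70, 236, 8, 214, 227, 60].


Sum = 905 mod 256 = 137
Complement = 118

118


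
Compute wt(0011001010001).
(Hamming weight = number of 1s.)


Counting 1s in 0011001010001

5


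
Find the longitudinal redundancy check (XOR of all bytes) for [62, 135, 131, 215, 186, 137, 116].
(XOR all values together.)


XOR chain: 62 ^ 135 ^ 131 ^ 215 ^ 186 ^ 137 ^ 116 = 170

170


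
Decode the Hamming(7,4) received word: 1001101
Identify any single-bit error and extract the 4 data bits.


Syndrome = 7: error at position 7

Data: 0100 (corrected bit 7)


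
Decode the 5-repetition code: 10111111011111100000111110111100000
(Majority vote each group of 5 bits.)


Groups: 10111, 11101, 11111, 00000, 11111, 01111, 00000
Majority votes: 1110110

1110110


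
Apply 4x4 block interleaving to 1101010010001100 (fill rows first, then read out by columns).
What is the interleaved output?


Matrix:
  1101
  0100
  1000
  1100
Read columns: 1011110100001000

1011110100001000


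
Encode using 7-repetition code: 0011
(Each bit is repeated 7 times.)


Each bit -> 7 copies

0000000000000011111111111111


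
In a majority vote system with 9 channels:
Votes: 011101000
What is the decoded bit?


Ones: 4 out of 9
Threshold: 5

0 (4/9 voted 1)


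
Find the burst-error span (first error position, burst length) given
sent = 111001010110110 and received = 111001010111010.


XOR: 000000000001100

Burst at position 11, length 2


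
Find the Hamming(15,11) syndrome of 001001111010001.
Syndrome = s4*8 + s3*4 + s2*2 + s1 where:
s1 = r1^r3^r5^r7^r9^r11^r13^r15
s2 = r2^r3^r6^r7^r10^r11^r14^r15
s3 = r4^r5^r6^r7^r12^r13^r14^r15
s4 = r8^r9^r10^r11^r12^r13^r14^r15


s1=1, s2=1, s3=1, s4=0

Syndrome = 7 (error at position 7)


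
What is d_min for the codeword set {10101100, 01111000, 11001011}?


Comparing all pairs, minimum distance: 4
Can detect 3 errors, correct 1 errors

4


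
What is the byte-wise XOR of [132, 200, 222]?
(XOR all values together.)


XOR chain: 132 ^ 200 ^ 222 = 146

146


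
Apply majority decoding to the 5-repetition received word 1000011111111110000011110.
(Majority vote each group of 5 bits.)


Groups: 10000, 11111, 11111, 00000, 11110
Majority votes: 01101

01101


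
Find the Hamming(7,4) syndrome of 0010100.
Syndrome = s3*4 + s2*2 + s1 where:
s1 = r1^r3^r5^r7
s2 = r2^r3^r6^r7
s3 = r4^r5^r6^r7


s1=0, s2=1, s3=1

Syndrome = 6 (error at position 6)


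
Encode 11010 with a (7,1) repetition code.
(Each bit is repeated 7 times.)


Each bit -> 7 copies

11111111111111000000011111110000000


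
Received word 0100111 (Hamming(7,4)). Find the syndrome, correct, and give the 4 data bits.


Syndrome = 6: error at position 6

Data: 0101 (corrected bit 6)


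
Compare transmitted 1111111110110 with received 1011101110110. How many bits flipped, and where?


XOR: 0100010000000

2 error(s) at position(s): 1, 5


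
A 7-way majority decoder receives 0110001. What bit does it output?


Ones: 3 out of 7
Threshold: 4

0 (3/7 voted 1)


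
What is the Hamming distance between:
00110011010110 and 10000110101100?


XOR: 10110101111010
Count of 1s: 9

9


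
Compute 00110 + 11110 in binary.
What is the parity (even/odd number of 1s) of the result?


00110 = 6
11110 = 30
Sum = 36 = 100100
1s count = 2

even parity (2 ones in 100100)


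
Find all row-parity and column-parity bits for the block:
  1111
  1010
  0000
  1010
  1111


Row parities: 00000
Column parities: 0000

Row P: 00000, Col P: 0000, Corner: 0


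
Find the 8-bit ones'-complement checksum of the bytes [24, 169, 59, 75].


Sum = 327 mod 256 = 71
Complement = 184

184


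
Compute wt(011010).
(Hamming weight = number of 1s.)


Counting 1s in 011010

3


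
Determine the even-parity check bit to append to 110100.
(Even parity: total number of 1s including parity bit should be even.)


Number of 1s in data: 3
Parity bit: 1

1


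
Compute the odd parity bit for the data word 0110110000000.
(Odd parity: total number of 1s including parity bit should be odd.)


Number of 1s in data: 4
Parity bit: 1

1


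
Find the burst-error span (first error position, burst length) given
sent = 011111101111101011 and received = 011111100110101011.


XOR: 000000001001000000

Burst at position 8, length 4


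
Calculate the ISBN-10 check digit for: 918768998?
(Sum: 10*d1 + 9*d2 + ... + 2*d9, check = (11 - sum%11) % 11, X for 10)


Weighted sum: 367
367 mod 11 = 4

Check digit: 7


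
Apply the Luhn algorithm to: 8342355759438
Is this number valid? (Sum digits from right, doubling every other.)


Luhn sum = 68
68 mod 10 = 8

Invalid (Luhn sum mod 10 = 8)


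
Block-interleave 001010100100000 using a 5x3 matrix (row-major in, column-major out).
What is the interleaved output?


Matrix:
  001
  010
  100
  100
  000
Read columns: 001100100010000

001100100010000


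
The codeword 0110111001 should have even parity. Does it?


Number of 1s: 6

Yes, parity is correct (6 ones)


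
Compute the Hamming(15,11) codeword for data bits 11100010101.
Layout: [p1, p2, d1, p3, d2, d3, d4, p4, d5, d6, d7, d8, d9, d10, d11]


Parity bits: p1=1, p2=0, p3=0, p4=1

101011010010101


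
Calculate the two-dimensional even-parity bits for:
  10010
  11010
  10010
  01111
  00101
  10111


Row parities: 010000
Column parities: 00111

Row P: 010000, Col P: 00111, Corner: 1


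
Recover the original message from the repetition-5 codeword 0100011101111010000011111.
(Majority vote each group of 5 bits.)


Groups: 01000, 11101, 11101, 00000, 11111
Majority votes: 01101

01101


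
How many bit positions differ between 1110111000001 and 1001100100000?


XOR: 0111011100001
Count of 1s: 7

7


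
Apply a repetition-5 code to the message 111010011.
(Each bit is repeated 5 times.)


Each bit -> 5 copies

111111111111111000001111100000000001111111111


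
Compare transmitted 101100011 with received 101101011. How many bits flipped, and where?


XOR: 000001000

1 error(s) at position(s): 5


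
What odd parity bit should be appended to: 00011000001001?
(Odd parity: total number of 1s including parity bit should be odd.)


Number of 1s in data: 4
Parity bit: 1

1


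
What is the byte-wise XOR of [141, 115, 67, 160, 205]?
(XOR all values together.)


XOR chain: 141 ^ 115 ^ 67 ^ 160 ^ 205 = 208

208


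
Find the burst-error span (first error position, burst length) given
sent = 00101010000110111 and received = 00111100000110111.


XOR: 00010110000000000

Burst at position 3, length 4


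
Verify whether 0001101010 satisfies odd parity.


Number of 1s: 4

No, parity error (4 ones)


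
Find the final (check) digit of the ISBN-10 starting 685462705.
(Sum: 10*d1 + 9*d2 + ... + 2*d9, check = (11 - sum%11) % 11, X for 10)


Weighted sum: 284
284 mod 11 = 9

Check digit: 2


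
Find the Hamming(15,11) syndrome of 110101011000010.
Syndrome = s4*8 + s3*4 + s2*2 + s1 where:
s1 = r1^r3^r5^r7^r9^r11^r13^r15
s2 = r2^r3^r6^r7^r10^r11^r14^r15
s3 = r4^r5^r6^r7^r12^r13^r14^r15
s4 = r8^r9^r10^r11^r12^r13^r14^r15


s1=0, s2=1, s3=1, s4=1

Syndrome = 14 (error at position 14)


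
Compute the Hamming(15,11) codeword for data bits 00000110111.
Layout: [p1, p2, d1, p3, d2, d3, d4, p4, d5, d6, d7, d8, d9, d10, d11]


Parity bits: p1=1, p2=0, p3=1, p4=1

100100010110111


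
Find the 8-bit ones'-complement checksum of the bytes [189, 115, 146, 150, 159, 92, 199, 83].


Sum = 1133 mod 256 = 109
Complement = 146

146


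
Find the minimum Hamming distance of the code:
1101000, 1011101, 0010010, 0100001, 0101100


Comparing all pairs, minimum distance: 2
Can detect 1 errors, correct 0 errors

2


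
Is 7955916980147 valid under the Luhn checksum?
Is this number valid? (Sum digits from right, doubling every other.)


Luhn sum = 72
72 mod 10 = 2

Invalid (Luhn sum mod 10 = 2)


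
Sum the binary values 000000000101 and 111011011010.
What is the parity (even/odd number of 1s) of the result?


000000000101 = 5
111011011010 = 3802
Sum = 3807 = 111011011111
1s count = 10

even parity (10 ones in 111011011111)


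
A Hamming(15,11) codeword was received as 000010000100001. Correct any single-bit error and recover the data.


Syndrome = 0: no error detected

Data: 01000100001 (no errors)


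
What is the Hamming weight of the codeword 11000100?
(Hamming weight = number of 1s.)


Counting 1s in 11000100

3


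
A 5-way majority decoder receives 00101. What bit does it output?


Ones: 2 out of 5
Threshold: 3

0 (2/5 voted 1)


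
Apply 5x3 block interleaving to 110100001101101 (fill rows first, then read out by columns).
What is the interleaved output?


Matrix:
  110
  100
  001
  101
  101
Read columns: 110111000000111

110111000000111


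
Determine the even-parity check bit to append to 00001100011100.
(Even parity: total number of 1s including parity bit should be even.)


Number of 1s in data: 5
Parity bit: 1

1


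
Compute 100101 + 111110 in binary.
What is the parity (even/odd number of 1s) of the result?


100101 = 37
111110 = 62
Sum = 99 = 1100011
1s count = 4

even parity (4 ones in 1100011)


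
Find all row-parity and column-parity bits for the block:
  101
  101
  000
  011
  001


Row parities: 00001
Column parities: 010

Row P: 00001, Col P: 010, Corner: 1


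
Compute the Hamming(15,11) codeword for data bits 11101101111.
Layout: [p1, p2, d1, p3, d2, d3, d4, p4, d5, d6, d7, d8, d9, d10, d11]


Parity bits: p1=1, p2=1, p3=0, p4=0

111011001101111


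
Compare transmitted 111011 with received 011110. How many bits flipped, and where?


XOR: 100101

3 error(s) at position(s): 0, 3, 5


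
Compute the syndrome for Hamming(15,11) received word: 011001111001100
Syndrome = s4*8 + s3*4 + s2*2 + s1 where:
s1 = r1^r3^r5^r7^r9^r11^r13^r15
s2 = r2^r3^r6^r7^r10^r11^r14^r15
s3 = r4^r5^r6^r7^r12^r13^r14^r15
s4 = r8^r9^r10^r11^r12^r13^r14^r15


s1=0, s2=0, s3=0, s4=0

Syndrome = 0 (no error)


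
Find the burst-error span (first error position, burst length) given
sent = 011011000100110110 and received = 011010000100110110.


XOR: 000001000000000000

Burst at position 5, length 1


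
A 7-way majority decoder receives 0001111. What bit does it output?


Ones: 4 out of 7
Threshold: 4

1 (4/7 voted 1)


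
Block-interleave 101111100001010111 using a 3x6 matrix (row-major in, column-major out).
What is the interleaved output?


Matrix:
  101111
  100001
  010111
Read columns: 110001100101101111

110001100101101111


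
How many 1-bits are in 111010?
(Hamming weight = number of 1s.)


Counting 1s in 111010

4


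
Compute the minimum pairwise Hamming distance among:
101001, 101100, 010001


Comparing all pairs, minimum distance: 2
Can detect 1 errors, correct 0 errors

2


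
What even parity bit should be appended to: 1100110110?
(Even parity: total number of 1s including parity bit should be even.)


Number of 1s in data: 6
Parity bit: 0

0


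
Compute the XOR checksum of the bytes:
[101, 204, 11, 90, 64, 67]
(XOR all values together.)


XOR chain: 101 ^ 204 ^ 11 ^ 90 ^ 64 ^ 67 = 251

251


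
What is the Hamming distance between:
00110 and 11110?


XOR: 11000
Count of 1s: 2

2


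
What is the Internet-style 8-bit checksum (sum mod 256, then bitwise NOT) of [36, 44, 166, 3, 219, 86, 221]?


Sum = 775 mod 256 = 7
Complement = 248

248


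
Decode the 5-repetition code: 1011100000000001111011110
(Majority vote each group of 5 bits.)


Groups: 10111, 00000, 00000, 11110, 11110
Majority votes: 10011

10011


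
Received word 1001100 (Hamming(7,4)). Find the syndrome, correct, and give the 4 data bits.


Syndrome = 0: no error detected

Data: 0100 (no errors)


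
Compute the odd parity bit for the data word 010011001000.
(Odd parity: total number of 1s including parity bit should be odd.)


Number of 1s in data: 4
Parity bit: 1

1


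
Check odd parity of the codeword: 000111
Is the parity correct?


Number of 1s: 3

Yes, parity is correct (3 ones)


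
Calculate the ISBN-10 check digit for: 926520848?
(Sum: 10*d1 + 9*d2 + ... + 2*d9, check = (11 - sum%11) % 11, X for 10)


Weighted sum: 263
263 mod 11 = 10

Check digit: 1


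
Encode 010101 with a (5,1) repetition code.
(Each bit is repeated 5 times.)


Each bit -> 5 copies

000001111100000111110000011111


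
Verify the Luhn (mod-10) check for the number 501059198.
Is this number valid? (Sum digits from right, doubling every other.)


Luhn sum = 38
38 mod 10 = 8

Invalid (Luhn sum mod 10 = 8)


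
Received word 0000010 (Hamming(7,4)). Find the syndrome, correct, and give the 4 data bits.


Syndrome = 6: error at position 6

Data: 0000 (corrected bit 6)


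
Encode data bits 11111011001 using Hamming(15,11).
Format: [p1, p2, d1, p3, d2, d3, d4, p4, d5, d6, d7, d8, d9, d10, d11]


Parity bits: p1=0, p2=1, p3=1, p4=0

011111101011001


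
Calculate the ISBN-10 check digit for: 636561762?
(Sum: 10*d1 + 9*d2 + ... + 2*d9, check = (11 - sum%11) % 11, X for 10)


Weighted sum: 261
261 mod 11 = 8

Check digit: 3


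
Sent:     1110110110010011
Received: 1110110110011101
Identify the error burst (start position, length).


XOR: 0000000000001110

Burst at position 12, length 3


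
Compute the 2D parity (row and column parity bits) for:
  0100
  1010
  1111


Row parities: 100
Column parities: 0001

Row P: 100, Col P: 0001, Corner: 1


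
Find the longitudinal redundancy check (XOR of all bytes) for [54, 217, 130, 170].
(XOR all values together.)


XOR chain: 54 ^ 217 ^ 130 ^ 170 = 199

199


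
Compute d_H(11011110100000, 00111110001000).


XOR: 11100000101000
Count of 1s: 5

5


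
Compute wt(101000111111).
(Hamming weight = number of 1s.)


Counting 1s in 101000111111

8


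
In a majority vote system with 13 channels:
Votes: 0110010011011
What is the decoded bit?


Ones: 7 out of 13
Threshold: 7

1 (7/13 voted 1)


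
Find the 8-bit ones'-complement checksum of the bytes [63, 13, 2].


Sum = 78 mod 256 = 78
Complement = 177

177


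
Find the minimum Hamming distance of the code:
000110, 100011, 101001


Comparing all pairs, minimum distance: 2
Can detect 1 errors, correct 0 errors

2


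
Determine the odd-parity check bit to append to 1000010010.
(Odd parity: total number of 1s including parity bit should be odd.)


Number of 1s in data: 3
Parity bit: 0

0


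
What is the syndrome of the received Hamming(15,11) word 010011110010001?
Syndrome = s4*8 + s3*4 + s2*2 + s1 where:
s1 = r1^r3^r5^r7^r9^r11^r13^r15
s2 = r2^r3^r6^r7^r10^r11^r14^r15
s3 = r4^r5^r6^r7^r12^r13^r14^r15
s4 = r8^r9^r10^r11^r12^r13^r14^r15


s1=0, s2=1, s3=0, s4=1

Syndrome = 10 (error at position 10)


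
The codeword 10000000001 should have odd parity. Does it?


Number of 1s: 2

No, parity error (2 ones)


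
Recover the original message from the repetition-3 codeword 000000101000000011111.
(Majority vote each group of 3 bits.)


Groups: 000, 000, 101, 000, 000, 011, 111
Majority votes: 0010011

0010011


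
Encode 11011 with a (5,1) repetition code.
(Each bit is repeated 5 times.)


Each bit -> 5 copies

1111111111000001111111111


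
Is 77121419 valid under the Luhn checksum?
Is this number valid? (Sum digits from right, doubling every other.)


Luhn sum = 33
33 mod 10 = 3

Invalid (Luhn sum mod 10 = 3)


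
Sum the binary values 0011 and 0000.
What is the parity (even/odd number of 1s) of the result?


0011 = 3
0000 = 0
Sum = 3 = 11
1s count = 2

even parity (2 ones in 11)


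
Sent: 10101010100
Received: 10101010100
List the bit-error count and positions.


XOR: 00000000000

0 errors (received matches sent)


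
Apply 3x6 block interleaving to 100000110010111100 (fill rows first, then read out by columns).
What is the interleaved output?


Matrix:
  100000
  110010
  111100
Read columns: 111011001001010000

111011001001010000


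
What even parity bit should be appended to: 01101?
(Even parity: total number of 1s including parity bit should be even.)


Number of 1s in data: 3
Parity bit: 1

1


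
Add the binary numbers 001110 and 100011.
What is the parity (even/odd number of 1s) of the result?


001110 = 14
100011 = 35
Sum = 49 = 110001
1s count = 3

odd parity (3 ones in 110001)


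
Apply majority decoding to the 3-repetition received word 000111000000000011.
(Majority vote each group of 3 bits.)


Groups: 000, 111, 000, 000, 000, 011
Majority votes: 010001

010001


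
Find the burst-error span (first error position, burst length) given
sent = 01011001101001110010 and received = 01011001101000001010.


XOR: 00000000000001111000

Burst at position 13, length 4


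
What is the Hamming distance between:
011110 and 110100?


XOR: 101010
Count of 1s: 3

3


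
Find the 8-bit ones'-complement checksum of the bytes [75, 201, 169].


Sum = 445 mod 256 = 189
Complement = 66

66


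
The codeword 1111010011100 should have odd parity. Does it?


Number of 1s: 8

No, parity error (8 ones)


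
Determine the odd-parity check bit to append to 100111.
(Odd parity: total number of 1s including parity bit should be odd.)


Number of 1s in data: 4
Parity bit: 1

1


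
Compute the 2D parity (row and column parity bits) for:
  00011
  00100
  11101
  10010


Row parities: 0100
Column parities: 01000

Row P: 0100, Col P: 01000, Corner: 1


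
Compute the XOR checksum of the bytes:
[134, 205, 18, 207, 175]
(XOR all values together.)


XOR chain: 134 ^ 205 ^ 18 ^ 207 ^ 175 = 57

57


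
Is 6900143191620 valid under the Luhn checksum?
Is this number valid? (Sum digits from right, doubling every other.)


Luhn sum = 50
50 mod 10 = 0

Valid (Luhn sum mod 10 = 0)


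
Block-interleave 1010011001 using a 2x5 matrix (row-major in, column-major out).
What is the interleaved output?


Matrix:
  10100
  11001
Read columns: 1101100001

1101100001


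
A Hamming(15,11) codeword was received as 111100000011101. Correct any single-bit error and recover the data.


Syndrome = 1: error at position 1

Data: 10000011101 (corrected bit 1)


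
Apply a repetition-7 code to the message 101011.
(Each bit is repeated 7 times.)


Each bit -> 7 copies

111111100000001111111000000011111111111111


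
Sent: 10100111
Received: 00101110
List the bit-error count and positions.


XOR: 10001001

3 error(s) at position(s): 0, 4, 7


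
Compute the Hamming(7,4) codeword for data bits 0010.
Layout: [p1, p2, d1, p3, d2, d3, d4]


Parity bits: p1=0, p2=1, p3=1

0101010


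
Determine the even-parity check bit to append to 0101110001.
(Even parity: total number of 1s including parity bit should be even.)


Number of 1s in data: 5
Parity bit: 1

1


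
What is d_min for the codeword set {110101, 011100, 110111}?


Comparing all pairs, minimum distance: 1
Can detect 0 errors, correct 0 errors

1


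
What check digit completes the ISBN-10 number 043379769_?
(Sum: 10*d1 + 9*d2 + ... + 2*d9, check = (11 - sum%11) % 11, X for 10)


Weighted sum: 232
232 mod 11 = 1

Check digit: X


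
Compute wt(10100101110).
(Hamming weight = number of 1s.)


Counting 1s in 10100101110

6


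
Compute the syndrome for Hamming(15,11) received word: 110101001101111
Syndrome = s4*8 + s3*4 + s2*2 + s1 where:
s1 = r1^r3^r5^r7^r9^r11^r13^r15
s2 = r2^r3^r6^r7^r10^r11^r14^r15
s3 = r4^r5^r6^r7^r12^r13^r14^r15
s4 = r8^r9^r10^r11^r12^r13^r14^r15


s1=0, s2=1, s3=0, s4=0

Syndrome = 2 (error at position 2)


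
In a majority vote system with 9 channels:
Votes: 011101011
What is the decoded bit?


Ones: 6 out of 9
Threshold: 5

1 (6/9 voted 1)


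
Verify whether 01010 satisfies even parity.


Number of 1s: 2

Yes, parity is correct (2 ones)


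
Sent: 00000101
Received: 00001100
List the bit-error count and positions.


XOR: 00001001

2 error(s) at position(s): 4, 7


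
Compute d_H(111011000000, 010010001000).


XOR: 101001001000
Count of 1s: 4

4


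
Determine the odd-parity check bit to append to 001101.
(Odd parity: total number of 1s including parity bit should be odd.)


Number of 1s in data: 3
Parity bit: 0

0


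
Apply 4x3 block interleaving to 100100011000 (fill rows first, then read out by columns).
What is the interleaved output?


Matrix:
  100
  100
  011
  000
Read columns: 110000100010

110000100010


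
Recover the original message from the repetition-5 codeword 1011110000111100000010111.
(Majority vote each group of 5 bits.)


Groups: 10111, 10000, 11110, 00000, 10111
Majority votes: 10101

10101


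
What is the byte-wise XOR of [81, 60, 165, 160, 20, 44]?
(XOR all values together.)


XOR chain: 81 ^ 60 ^ 165 ^ 160 ^ 20 ^ 44 = 80

80


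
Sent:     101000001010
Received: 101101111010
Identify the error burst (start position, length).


XOR: 000101110000

Burst at position 3, length 5


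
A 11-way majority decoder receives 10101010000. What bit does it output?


Ones: 4 out of 11
Threshold: 6

0 (4/11 voted 1)


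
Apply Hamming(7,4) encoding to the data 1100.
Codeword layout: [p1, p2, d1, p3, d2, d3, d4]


Parity bits: p1=0, p2=1, p3=1

0111100


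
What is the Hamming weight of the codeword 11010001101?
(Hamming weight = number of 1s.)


Counting 1s in 11010001101

6


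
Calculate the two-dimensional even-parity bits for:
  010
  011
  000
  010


Row parities: 1001
Column parities: 011

Row P: 1001, Col P: 011, Corner: 0


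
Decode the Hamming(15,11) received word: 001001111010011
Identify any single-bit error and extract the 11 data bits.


Syndrome = 9: error at position 9

Data: 10110010011 (corrected bit 9)


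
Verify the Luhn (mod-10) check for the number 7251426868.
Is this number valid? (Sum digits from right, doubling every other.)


Luhn sum = 41
41 mod 10 = 1

Invalid (Luhn sum mod 10 = 1)


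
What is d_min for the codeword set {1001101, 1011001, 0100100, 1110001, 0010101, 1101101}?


Comparing all pairs, minimum distance: 1
Can detect 0 errors, correct 0 errors

1


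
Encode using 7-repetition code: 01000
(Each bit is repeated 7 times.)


Each bit -> 7 copies

00000001111111000000000000000000000


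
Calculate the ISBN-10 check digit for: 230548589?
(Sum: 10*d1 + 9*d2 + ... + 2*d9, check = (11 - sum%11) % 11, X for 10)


Weighted sum: 208
208 mod 11 = 10

Check digit: 1


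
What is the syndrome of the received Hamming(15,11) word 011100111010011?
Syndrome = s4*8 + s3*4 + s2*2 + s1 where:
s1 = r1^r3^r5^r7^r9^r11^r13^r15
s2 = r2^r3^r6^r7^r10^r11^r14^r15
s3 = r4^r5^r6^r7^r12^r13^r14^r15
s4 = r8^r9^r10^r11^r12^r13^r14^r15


s1=1, s2=0, s3=0, s4=1

Syndrome = 9 (error at position 9)


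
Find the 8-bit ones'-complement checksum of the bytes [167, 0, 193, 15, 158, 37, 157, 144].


Sum = 871 mod 256 = 103
Complement = 152

152


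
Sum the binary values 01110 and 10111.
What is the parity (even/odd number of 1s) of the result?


01110 = 14
10111 = 23
Sum = 37 = 100101
1s count = 3

odd parity (3 ones in 100101)


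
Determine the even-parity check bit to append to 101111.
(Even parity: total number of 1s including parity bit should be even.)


Number of 1s in data: 5
Parity bit: 1

1


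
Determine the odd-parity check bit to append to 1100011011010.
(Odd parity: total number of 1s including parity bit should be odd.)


Number of 1s in data: 7
Parity bit: 0

0


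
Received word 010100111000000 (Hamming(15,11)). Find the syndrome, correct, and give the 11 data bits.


Syndrome = 0: no error detected

Data: 00011000000 (no errors)


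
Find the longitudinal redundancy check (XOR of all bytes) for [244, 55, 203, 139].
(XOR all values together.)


XOR chain: 244 ^ 55 ^ 203 ^ 139 = 131

131


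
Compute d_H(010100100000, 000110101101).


XOR: 010010001101
Count of 1s: 5

5


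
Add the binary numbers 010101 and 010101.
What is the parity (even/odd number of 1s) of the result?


010101 = 21
010101 = 21
Sum = 42 = 101010
1s count = 3

odd parity (3 ones in 101010)


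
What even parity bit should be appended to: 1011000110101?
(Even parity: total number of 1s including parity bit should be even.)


Number of 1s in data: 7
Parity bit: 1

1


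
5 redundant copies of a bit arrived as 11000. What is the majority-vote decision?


Ones: 2 out of 5
Threshold: 3

0 (2/5 voted 1)


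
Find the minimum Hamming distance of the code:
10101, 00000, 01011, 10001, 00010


Comparing all pairs, minimum distance: 1
Can detect 0 errors, correct 0 errors

1


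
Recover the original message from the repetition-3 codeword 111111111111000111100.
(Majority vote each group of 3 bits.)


Groups: 111, 111, 111, 111, 000, 111, 100
Majority votes: 1111010

1111010


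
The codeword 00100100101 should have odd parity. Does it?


Number of 1s: 4

No, parity error (4 ones)


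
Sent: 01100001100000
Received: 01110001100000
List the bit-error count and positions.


XOR: 00010000000000

1 error(s) at position(s): 3


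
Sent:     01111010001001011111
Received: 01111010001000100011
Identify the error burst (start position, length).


XOR: 00000000000001111100

Burst at position 13, length 5


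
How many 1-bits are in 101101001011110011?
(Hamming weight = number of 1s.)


Counting 1s in 101101001011110011

11


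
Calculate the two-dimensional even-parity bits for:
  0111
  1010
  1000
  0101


Row parities: 1010
Column parities: 0000

Row P: 1010, Col P: 0000, Corner: 0


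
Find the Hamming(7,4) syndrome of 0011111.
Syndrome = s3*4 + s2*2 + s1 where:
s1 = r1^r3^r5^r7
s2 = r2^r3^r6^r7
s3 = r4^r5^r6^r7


s1=1, s2=1, s3=0

Syndrome = 3 (error at position 3)


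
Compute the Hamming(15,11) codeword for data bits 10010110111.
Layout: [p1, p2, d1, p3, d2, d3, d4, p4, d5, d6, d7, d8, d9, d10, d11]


Parity bits: p1=1, p2=0, p3=0, p4=1

101000110110111


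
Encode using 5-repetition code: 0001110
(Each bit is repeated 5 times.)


Each bit -> 5 copies

00000000000000011111111111111100000


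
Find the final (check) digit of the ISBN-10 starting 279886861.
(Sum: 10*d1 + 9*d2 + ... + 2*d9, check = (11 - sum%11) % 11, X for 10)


Weighted sum: 341
341 mod 11 = 0

Check digit: 0


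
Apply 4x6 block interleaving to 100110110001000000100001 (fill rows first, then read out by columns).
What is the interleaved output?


Matrix:
  100110
  110001
  000000
  100001
Read columns: 110101000000100010000101

110101000000100010000101


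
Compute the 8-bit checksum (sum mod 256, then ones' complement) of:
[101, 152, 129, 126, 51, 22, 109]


Sum = 690 mod 256 = 178
Complement = 77

77


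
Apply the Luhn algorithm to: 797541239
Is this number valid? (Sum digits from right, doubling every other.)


Luhn sum = 47
47 mod 10 = 7

Invalid (Luhn sum mod 10 = 7)


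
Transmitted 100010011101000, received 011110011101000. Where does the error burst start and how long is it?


XOR: 111100000000000

Burst at position 0, length 4


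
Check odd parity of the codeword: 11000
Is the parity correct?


Number of 1s: 2

No, parity error (2 ones)


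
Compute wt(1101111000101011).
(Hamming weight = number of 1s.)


Counting 1s in 1101111000101011

10


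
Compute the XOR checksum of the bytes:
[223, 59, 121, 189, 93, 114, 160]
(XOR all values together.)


XOR chain: 223 ^ 59 ^ 121 ^ 189 ^ 93 ^ 114 ^ 160 = 175

175


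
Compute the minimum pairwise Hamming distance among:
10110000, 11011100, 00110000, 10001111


Comparing all pairs, minimum distance: 1
Can detect 0 errors, correct 0 errors

1


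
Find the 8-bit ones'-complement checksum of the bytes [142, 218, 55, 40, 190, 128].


Sum = 773 mod 256 = 5
Complement = 250

250


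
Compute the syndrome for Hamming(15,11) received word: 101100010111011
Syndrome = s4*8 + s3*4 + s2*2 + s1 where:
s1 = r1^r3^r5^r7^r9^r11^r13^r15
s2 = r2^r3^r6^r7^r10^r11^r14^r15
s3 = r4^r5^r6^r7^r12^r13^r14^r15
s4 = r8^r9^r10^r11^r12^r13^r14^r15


s1=0, s2=1, s3=0, s4=0

Syndrome = 2 (error at position 2)


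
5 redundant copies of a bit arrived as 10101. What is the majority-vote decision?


Ones: 3 out of 5
Threshold: 3

1 (3/5 voted 1)


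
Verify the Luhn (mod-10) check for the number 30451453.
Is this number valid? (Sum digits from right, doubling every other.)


Luhn sum = 29
29 mod 10 = 9

Invalid (Luhn sum mod 10 = 9)


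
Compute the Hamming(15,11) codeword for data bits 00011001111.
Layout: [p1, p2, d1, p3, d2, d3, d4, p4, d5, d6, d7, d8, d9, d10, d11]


Parity bits: p1=0, p2=1, p3=1, p4=1

010100111001111


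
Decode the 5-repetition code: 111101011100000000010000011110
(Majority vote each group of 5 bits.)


Groups: 11110, 10111, 00000, 00001, 00000, 11110
Majority votes: 110001

110001


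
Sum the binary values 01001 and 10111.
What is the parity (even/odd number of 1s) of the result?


01001 = 9
10111 = 23
Sum = 32 = 100000
1s count = 1

odd parity (1 ones in 100000)


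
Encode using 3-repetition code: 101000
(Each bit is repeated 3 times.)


Each bit -> 3 copies

111000111000000000


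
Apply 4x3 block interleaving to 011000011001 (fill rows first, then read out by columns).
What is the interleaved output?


Matrix:
  011
  000
  011
  001
Read columns: 000010101011

000010101011


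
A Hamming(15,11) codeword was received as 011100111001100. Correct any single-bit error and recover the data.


Syndrome = 2: error at position 2

Data: 10011001100 (corrected bit 2)


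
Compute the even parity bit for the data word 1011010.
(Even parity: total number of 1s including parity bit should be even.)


Number of 1s in data: 4
Parity bit: 0

0


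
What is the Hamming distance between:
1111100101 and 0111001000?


XOR: 1000101101
Count of 1s: 5

5


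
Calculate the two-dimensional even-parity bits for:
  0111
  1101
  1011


Row parities: 111
Column parities: 0001

Row P: 111, Col P: 0001, Corner: 1


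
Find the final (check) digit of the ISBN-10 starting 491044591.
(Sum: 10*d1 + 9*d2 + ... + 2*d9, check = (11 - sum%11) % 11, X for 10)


Weighted sum: 222
222 mod 11 = 2

Check digit: 9


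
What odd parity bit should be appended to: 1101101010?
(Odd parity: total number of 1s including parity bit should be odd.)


Number of 1s in data: 6
Parity bit: 1

1


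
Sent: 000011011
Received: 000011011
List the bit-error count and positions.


XOR: 000000000

0 errors (received matches sent)


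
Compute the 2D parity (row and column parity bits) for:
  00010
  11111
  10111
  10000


Row parities: 1101
Column parities: 11010

Row P: 1101, Col P: 11010, Corner: 1


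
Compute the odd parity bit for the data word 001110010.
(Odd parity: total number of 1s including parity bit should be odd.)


Number of 1s in data: 4
Parity bit: 1

1


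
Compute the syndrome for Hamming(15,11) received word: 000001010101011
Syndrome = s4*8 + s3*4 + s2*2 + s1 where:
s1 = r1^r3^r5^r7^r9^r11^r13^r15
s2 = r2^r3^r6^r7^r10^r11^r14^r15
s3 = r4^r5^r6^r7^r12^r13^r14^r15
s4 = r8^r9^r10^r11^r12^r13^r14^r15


s1=1, s2=0, s3=0, s4=1

Syndrome = 9 (error at position 9)


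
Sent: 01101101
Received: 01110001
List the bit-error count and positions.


XOR: 00011100

3 error(s) at position(s): 3, 4, 5


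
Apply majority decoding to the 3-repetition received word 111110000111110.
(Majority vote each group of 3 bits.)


Groups: 111, 110, 000, 111, 110
Majority votes: 11011

11011


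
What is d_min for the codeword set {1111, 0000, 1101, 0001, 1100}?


Comparing all pairs, minimum distance: 1
Can detect 0 errors, correct 0 errors

1


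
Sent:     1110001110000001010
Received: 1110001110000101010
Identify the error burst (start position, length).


XOR: 0000000000000100000

Burst at position 13, length 1


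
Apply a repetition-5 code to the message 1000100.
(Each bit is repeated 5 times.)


Each bit -> 5 copies

11111000000000000000111110000000000


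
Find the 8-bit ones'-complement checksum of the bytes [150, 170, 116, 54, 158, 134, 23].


Sum = 805 mod 256 = 37
Complement = 218

218


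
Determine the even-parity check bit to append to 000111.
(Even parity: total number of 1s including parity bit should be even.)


Number of 1s in data: 3
Parity bit: 1

1


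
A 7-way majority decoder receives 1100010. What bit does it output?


Ones: 3 out of 7
Threshold: 4

0 (3/7 voted 1)


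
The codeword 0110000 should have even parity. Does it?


Number of 1s: 2

Yes, parity is correct (2 ones)


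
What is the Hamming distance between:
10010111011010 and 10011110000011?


XOR: 00001001011001
Count of 1s: 5

5


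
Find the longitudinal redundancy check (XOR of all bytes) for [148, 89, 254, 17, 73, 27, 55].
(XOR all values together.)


XOR chain: 148 ^ 89 ^ 254 ^ 17 ^ 73 ^ 27 ^ 55 = 71

71


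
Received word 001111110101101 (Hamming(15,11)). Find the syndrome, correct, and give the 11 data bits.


Syndrome = 15: error at position 15

Data: 11110101100 (corrected bit 15)


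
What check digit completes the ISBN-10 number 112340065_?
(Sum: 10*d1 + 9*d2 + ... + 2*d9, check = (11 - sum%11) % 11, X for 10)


Weighted sum: 108
108 mod 11 = 9

Check digit: 2


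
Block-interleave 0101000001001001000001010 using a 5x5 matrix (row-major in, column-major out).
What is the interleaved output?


Matrix:
  01010
  00001
  00100
  10000
  01010
Read columns: 0001010001001001000101000

0001010001001001000101000


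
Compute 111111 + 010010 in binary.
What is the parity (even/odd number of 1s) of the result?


111111 = 63
010010 = 18
Sum = 81 = 1010001
1s count = 3

odd parity (3 ones in 1010001)


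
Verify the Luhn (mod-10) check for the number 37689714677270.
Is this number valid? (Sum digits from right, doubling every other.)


Luhn sum = 68
68 mod 10 = 8

Invalid (Luhn sum mod 10 = 8)


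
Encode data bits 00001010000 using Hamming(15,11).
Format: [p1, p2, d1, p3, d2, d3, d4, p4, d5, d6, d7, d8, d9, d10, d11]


Parity bits: p1=0, p2=1, p3=0, p4=0

010000001010000


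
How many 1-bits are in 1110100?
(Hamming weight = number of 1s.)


Counting 1s in 1110100

4


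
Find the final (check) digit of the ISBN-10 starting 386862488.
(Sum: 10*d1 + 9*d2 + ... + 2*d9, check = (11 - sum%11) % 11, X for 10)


Weighted sum: 308
308 mod 11 = 0

Check digit: 0


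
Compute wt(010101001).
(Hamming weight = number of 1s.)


Counting 1s in 010101001

4


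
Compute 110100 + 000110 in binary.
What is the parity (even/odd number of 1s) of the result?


110100 = 52
000110 = 6
Sum = 58 = 111010
1s count = 4

even parity (4 ones in 111010)


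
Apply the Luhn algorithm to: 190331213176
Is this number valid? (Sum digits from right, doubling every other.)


Luhn sum = 44
44 mod 10 = 4

Invalid (Luhn sum mod 10 = 4)


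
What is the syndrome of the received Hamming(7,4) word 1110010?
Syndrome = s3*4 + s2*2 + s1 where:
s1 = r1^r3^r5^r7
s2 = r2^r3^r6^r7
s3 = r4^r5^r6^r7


s1=0, s2=1, s3=1

Syndrome = 6 (error at position 6)


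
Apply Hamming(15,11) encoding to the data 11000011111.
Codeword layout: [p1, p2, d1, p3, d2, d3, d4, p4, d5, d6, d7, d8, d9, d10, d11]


Parity bits: p1=1, p2=0, p3=1, p4=1

101110010011111


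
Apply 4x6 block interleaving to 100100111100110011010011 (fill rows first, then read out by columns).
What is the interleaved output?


Matrix:
  100100
  111100
  110011
  010011
Read columns: 111001110100110000110011

111001110100110000110011


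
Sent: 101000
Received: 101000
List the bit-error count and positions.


XOR: 000000

0 errors (received matches sent)


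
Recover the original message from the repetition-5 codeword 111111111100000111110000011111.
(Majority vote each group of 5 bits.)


Groups: 11111, 11111, 00000, 11111, 00000, 11111
Majority votes: 110101

110101


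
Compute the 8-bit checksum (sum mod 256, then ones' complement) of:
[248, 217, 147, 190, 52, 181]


Sum = 1035 mod 256 = 11
Complement = 244

244


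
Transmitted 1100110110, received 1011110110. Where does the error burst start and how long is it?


XOR: 0111000000

Burst at position 1, length 3


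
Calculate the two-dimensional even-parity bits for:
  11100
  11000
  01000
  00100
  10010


Row parities: 10110
Column parities: 11010

Row P: 10110, Col P: 11010, Corner: 1
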